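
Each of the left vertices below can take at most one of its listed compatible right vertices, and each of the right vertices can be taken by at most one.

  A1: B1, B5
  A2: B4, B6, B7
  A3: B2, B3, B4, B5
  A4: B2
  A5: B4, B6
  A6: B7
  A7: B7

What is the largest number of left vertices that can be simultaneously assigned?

Unit-capacity flow: source→left, listed edges, right→sink; max matching = max flow.
Augmenting path A1→B1 (+1); matched 1.
Augmenting path A2→B4 (+1); matched 2.
Augmenting path A3→B2 (+1); matched 3.
Augmenting path A5→B6 (+1); matched 4.
Augmenting path A6→B7 (+1); matched 5.
Augmenting path A4→B2→A3→B3 (+1); matched 6.
No augmenting path remains; maximum matching = 6.
König certificate: {A1, A2, A3, A4, A5, B7} is a vertex cover of size 6 (every listed pair touches it), so no matching can be larger.

6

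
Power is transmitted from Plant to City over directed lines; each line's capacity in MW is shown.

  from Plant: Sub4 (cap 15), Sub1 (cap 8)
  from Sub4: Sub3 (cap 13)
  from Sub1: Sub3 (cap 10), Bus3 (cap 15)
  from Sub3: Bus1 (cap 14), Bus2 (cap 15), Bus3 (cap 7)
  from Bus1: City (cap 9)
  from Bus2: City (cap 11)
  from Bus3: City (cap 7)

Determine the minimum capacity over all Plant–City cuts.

21

Augment Plant→Sub1→Bus3→City: bottleneck 7, flow now 7.
Augment Plant→Sub4→Sub3→Bus1→City: bottleneck 9, flow now 16.
Augment Plant→Sub4→Sub3→Bus2→City: bottleneck 4, flow now 20.
Augment Plant→Sub1→Sub3→Bus2→City: bottleneck 1, flow now 21.
No augmenting path remains; maximum flow = 21.
By max-flow min-cut, the minimum cut capacity equals the max flow.
In the residual graph, reachable from Plant: {Plant, Sub4}.
Min-cut edges: Plant→Sub1 (8), Sub4→Sub3 (13); capacity 8 + 13 = 21.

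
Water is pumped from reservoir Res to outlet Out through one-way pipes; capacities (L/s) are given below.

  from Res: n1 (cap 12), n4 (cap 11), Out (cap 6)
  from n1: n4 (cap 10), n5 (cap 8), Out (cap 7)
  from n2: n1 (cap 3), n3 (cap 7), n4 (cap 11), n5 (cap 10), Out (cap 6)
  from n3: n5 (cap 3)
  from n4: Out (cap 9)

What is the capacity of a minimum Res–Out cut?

Augment Res→Out: bottleneck 6, flow now 6.
Augment Res→n1→Out: bottleneck 7, flow now 13.
Augment Res→n4→Out: bottleneck 9, flow now 22.
No augmenting path remains; maximum flow = 22.
By max-flow min-cut, the minimum cut capacity equals the max flow.
In the residual graph, reachable from Res: {Res, n1, n4, n5}.
Min-cut edges: Res→Out (6), n1→Out (7), n4→Out (9); capacity 6 + 7 + 9 = 22.

22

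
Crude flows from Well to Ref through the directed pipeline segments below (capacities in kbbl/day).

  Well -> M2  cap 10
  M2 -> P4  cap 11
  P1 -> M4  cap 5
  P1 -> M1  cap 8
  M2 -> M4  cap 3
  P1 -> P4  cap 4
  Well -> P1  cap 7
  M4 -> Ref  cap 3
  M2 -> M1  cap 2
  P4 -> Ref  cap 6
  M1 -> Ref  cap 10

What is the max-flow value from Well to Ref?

17

Augment Well→P1→M1→Ref: bottleneck 7, flow now 7.
Augment Well→M2→M1→Ref: bottleneck 2, flow now 9.
Augment Well→M2→P4→Ref: bottleneck 6, flow now 15.
Augment Well→M2→M4→Ref: bottleneck 2, flow now 17.
No augmenting path remains; maximum flow = 17.
In the residual graph, reachable from Well: {Well}.
Min-cut edges: Well→P1 (7), Well→M2 (10); capacity 7 + 10 = 17.
This cut is saturated, so no flow can exceed 17.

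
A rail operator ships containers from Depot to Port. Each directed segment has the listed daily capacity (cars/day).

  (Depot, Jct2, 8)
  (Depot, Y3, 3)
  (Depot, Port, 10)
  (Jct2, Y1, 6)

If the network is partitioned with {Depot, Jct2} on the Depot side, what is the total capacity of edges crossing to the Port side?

Edges leaving {Depot, Jct2}: Depot→Y3 (3), Depot→Port (10), Jct2→Y1 (6).
Cut capacity = 3 + 10 + 6 = 19.

19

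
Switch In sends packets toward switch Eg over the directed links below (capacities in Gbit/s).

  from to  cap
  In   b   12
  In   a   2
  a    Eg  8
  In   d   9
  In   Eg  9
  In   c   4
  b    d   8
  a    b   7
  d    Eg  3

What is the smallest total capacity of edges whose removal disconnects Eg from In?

14

Augment In→Eg: bottleneck 9, flow now 9.
Augment In→a→Eg: bottleneck 2, flow now 11.
Augment In→d→Eg: bottleneck 3, flow now 14.
No augmenting path remains; maximum flow = 14.
By max-flow min-cut, the minimum cut capacity equals the max flow.
In the residual graph, reachable from In: {In, b, c, d}.
Min-cut edges: In→a (2), In→Eg (9), d→Eg (3); capacity 2 + 9 + 3 = 14.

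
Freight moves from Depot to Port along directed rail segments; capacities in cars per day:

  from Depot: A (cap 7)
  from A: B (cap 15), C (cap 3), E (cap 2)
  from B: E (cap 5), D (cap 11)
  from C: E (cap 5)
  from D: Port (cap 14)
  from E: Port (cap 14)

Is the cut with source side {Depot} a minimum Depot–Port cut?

Yes — it is a minimum cut (capacity 7).

Given cut capacity: 7 = 7.
Augment Depot→A→E→Port: bottleneck 2, flow now 2.
Augment Depot→A→B→D→Port: bottleneck 5, flow now 7.
No augmenting path remains; maximum flow = 7.
Cut capacity 7 equals the max flow, so it is a minimum cut.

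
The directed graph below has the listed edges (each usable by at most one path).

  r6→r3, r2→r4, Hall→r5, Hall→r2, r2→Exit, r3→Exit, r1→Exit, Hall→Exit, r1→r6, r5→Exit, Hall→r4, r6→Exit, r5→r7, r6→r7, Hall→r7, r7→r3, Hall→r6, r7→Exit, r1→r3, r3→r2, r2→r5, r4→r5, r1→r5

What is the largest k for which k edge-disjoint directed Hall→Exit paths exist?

6

Assign every edge capacity 1; by Menger, the answer equals the max flow.
Path Hall→Exit (+1); total 1.
Path Hall→r2→Exit (+1); total 2.
Path Hall→r5→Exit (+1); total 3.
Path Hall→r6→Exit (+1); total 4.
Path Hall→r7→Exit (+1); total 5.
Path Hall→r4→r5→r7→r3→Exit (+1); total 6.
No residual Hall→Exit path; max flow = 6.
Certifying cut of size 6: {Hall→Exit, Hall→r2, Hall→r4, Hall→r5, Hall→r6, Hall→r7}.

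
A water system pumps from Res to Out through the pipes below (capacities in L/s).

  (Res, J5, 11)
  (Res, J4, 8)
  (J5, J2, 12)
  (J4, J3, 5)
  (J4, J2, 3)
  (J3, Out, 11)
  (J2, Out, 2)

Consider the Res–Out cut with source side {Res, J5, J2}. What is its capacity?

Edges leaving {Res, J5, J2}: Res→J4 (8), J2→Out (2).
Cut capacity = 8 + 2 = 10.

10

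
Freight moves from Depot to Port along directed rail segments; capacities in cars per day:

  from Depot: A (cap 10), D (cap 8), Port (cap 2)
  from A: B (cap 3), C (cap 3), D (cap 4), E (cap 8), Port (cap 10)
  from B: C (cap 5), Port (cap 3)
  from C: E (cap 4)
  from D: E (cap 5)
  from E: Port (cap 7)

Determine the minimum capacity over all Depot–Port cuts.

17

Augment Depot→Port: bottleneck 2, flow now 2.
Augment Depot→A→Port: bottleneck 10, flow now 12.
Augment Depot→D→E→Port: bottleneck 5, flow now 17.
No augmenting path remains; maximum flow = 17.
By max-flow min-cut, the minimum cut capacity equals the max flow.
In the residual graph, reachable from Depot: {Depot, D}.
Min-cut edges: Depot→A (10), Depot→Port (2), D→E (5); capacity 10 + 2 + 5 = 17.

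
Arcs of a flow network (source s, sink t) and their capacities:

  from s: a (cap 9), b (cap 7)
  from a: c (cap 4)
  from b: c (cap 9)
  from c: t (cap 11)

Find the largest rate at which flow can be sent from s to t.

Augment s→a→c→t: bottleneck 4, flow now 4.
Augment s→b→c→t: bottleneck 7, flow now 11.
No augmenting path remains; maximum flow = 11.
In the residual graph, reachable from s: {s, a}.
Min-cut edges: s→b (7), a→c (4); capacity 7 + 4 = 11.
This cut is saturated, so no flow can exceed 11.

11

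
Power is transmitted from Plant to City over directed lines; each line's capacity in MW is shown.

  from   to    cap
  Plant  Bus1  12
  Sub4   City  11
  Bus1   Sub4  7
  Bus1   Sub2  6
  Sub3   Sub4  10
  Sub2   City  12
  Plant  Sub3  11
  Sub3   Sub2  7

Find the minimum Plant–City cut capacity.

Augment Plant→Bus1→Sub2→City: bottleneck 6, flow now 6.
Augment Plant→Bus1→Sub4→City: bottleneck 6, flow now 12.
Augment Plant→Sub3→Sub2→City: bottleneck 6, flow now 18.
Augment Plant→Sub3→Sub4→City: bottleneck 5, flow now 23.
No augmenting path remains; maximum flow = 23.
By max-flow min-cut, the minimum cut capacity equals the max flow.
In the residual graph, reachable from Plant: {Plant}.
Min-cut edges: Plant→Bus1 (12), Plant→Sub3 (11); capacity 12 + 11 = 23.

23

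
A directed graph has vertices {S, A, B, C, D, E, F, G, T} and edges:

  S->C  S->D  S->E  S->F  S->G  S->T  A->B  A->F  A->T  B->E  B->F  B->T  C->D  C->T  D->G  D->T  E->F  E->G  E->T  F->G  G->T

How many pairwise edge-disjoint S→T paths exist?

Assign every edge capacity 1; by Menger, the answer equals the max flow.
Path S→T (+1); total 1.
Path S→C→T (+1); total 2.
Path S→D→T (+1); total 3.
Path S→E→T (+1); total 4.
Path S→G→T (+1); total 5.
No residual S→T path; max flow = 5.
Certifying cut of size 5: {G→T, S→C, S→D, S→E, S→T}.

5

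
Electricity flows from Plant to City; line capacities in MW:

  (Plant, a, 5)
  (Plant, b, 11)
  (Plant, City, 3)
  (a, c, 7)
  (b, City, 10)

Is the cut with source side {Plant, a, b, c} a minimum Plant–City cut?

Given cut capacity: 3 + 10 = 13.
Augment Plant→City: bottleneck 3, flow now 3.
Augment Plant→b→City: bottleneck 10, flow now 13.
No augmenting path remains; maximum flow = 13.
Cut capacity 13 equals the max flow, so it is a minimum cut.

Yes — it is a minimum cut (capacity 13).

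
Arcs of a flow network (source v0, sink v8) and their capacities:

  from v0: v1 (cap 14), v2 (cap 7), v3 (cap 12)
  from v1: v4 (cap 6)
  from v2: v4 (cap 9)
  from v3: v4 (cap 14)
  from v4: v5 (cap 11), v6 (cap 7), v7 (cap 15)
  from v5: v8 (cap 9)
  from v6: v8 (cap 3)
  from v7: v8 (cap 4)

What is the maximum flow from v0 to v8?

16

Augment v0→v1→v4→v5→v8: bottleneck 6, flow now 6.
Augment v0→v2→v4→v5→v8: bottleneck 3, flow now 9.
Augment v0→v2→v4→v6→v8: bottleneck 3, flow now 12.
Augment v0→v2→v4→v7→v8: bottleneck 1, flow now 13.
Augment v0→v3→v4→v7→v8: bottleneck 3, flow now 16.
No augmenting path remains; maximum flow = 16.
In the residual graph, reachable from v0: {v0, v1, v2, v3, v4, v5, v6, v7}.
Min-cut edges: v5→v8 (9), v6→v8 (3), v7→v8 (4); capacity 9 + 3 + 4 = 16.
This cut is saturated, so no flow can exceed 16.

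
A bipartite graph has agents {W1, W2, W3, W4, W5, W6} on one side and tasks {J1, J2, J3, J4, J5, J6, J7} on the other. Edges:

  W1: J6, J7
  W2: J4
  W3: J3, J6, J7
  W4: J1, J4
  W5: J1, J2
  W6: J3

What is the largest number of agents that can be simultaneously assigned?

6

Unit-capacity flow: source→left, listed edges, right→sink; max matching = max flow.
Augmenting path W1→J6 (+1); matched 1.
Augmenting path W2→J4 (+1); matched 2.
Augmenting path W3→J3 (+1); matched 3.
Augmenting path W4→J1 (+1); matched 4.
Augmenting path W5→J2 (+1); matched 5.
Augmenting path W6→J3→W3→J7 (+1); matched 6.
No augmenting path remains; maximum matching = 6.
König certificate: {W1, W2, W3, W4, W5, W6} is a vertex cover of size 6 (every listed pair touches it), so no matching can be larger.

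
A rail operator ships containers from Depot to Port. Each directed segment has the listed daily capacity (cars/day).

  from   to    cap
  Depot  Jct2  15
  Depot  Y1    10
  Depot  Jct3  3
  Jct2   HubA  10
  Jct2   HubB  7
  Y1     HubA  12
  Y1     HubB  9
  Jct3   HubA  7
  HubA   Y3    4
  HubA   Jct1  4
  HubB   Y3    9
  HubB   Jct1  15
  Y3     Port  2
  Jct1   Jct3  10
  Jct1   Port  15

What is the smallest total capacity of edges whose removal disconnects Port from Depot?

17

Augment Depot→Jct2→HubA→Y3→Port: bottleneck 2, flow now 2.
Augment Depot→Jct2→HubA→Jct1→Port: bottleneck 4, flow now 6.
Augment Depot→Jct2→HubB→Jct1→Port: bottleneck 7, flow now 13.
Augment Depot→Y1→HubB→Jct1→Port: bottleneck 4, flow now 17.
No augmenting path remains; maximum flow = 17.
By max-flow min-cut, the minimum cut capacity equals the max flow.
In the residual graph, reachable from Depot: {Depot, Jct2, Y1, Jct3, HubA, HubB, Y3, Jct1}.
Min-cut edges: Y3→Port (2), Jct1→Port (15); capacity 2 + 15 = 17.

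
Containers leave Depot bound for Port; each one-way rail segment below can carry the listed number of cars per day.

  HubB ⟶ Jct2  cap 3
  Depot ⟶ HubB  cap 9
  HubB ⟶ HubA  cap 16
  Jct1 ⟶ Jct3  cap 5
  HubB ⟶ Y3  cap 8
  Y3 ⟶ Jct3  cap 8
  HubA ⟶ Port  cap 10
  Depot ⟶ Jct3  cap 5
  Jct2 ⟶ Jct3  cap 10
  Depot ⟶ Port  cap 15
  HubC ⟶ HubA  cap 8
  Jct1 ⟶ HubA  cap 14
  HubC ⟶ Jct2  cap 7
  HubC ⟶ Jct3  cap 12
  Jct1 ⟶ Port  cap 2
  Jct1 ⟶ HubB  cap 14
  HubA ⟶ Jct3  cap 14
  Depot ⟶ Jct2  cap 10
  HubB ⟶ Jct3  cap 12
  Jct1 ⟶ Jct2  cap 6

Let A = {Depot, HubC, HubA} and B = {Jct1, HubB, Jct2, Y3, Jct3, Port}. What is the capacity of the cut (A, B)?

82

Edges leaving {Depot, HubC, HubA}: Depot→HubB (9), Depot→Jct2 (10), Depot→Jct3 (5), Depot→Port (15), HubC→Jct2 (7), HubC→Jct3 (12), HubA→Jct3 (14), HubA→Port (10).
Cut capacity = 9 + 10 + 5 + 15 + 7 + 12 + 14 + 10 = 82.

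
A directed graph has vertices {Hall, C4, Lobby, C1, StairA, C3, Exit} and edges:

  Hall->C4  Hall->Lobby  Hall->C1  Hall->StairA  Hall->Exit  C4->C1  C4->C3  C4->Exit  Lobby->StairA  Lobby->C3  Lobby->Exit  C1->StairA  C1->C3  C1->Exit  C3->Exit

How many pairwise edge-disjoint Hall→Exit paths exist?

Assign every edge capacity 1; by Menger, the answer equals the max flow.
Path Hall→Exit (+1); total 1.
Path Hall→C4→Exit (+1); total 2.
Path Hall→Lobby→Exit (+1); total 3.
Path Hall→C1→Exit (+1); total 4.
No residual Hall→Exit path; max flow = 4.
Certifying cut of size 4: {Hall→C1, Hall→C4, Hall→Exit, Hall→Lobby}.

4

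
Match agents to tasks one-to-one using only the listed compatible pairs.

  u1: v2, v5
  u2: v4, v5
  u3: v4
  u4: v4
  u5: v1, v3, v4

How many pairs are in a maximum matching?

4

Unit-capacity flow: source→left, listed edges, right→sink; max matching = max flow.
Augmenting path u1→v2 (+1); matched 1.
Augmenting path u2→v4 (+1); matched 2.
Augmenting path u5→v1 (+1); matched 3.
Augmenting path u3→v4→u2→v5 (+1); matched 4.
No augmenting path remains; maximum matching = 4.
König certificate: {u1, u2, u5, v4} is a vertex cover of size 4 (every listed pair touches it), so no matching can be larger.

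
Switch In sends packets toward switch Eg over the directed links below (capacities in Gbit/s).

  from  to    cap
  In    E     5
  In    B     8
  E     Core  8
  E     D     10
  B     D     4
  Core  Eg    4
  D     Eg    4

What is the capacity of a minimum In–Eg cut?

8

Augment In→E→Core→Eg: bottleneck 4, flow now 4.
Augment In→E→D→Eg: bottleneck 1, flow now 5.
Augment In→B→D→Eg: bottleneck 3, flow now 8.
No augmenting path remains; maximum flow = 8.
By max-flow min-cut, the minimum cut capacity equals the max flow.
In the residual graph, reachable from In: {In, E, B, Core, D}.
Min-cut edges: Core→Eg (4), D→Eg (4); capacity 4 + 4 = 8.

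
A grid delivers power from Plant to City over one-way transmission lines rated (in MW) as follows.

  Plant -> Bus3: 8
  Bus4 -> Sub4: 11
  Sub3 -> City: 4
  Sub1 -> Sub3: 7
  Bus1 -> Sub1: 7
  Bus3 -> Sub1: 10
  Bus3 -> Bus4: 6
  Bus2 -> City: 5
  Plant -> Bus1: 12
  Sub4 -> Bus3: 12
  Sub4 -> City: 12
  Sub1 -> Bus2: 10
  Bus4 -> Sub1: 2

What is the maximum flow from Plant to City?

15

Augment Plant→Bus3→Sub1→Sub3→City: bottleneck 4, flow now 4.
Augment Plant→Bus3→Sub1→Bus2→City: bottleneck 4, flow now 8.
Augment Plant→Bus1→Sub1→Bus2→City: bottleneck 1, flow now 9.
Augment Plant→Bus1→Sub1→Bus3→Bus4→Sub4→City: bottleneck 6, flow now 15. (uses reverse residual edge)
No augmenting path remains; maximum flow = 15.
In the residual graph, reachable from Plant: {Plant, Bus1}.
Min-cut edges: Plant→Bus3 (8), Bus1→Sub1 (7); capacity 8 + 7 = 15.
This cut is saturated, so no flow can exceed 15.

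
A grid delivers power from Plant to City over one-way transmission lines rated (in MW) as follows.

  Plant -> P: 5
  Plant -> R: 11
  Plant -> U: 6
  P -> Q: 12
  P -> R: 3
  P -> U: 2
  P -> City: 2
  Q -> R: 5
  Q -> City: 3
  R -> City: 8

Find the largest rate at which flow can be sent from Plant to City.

Augment Plant→P→City: bottleneck 2, flow now 2.
Augment Plant→R→City: bottleneck 8, flow now 10.
Augment Plant→P→Q→City: bottleneck 3, flow now 13.
No augmenting path remains; maximum flow = 13.
In the residual graph, reachable from Plant: {Plant, R, U}.
Min-cut edges: Plant→P (5), R→City (8); capacity 5 + 8 = 13.
This cut is saturated, so no flow can exceed 13.

13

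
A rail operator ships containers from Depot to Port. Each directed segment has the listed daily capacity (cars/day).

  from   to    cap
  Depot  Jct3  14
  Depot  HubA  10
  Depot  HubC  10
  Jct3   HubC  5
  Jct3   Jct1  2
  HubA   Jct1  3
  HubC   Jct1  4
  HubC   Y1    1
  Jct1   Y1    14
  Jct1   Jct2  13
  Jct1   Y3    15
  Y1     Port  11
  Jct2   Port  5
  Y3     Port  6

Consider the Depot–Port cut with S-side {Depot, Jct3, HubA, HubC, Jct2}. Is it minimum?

Given cut capacity: 2 + 3 + 4 + 1 + 5 = 15.
Augment Depot→HubC→Y1→Port: bottleneck 1, flow now 1.
Augment Depot→Jct3→Jct1→Y1→Port: bottleneck 2, flow now 3.
Augment Depot→HubA→Jct1→Y1→Port: bottleneck 3, flow now 6.
Augment Depot→HubC→Jct1→Y1→Port: bottleneck 4, flow now 10.
No augmenting path remains; maximum flow = 10.
In the residual graph, reachable from Depot: {Depot, Jct3, HubA, HubC}.
Min-cut edges: Jct3→Jct1 (2), HubA→Jct1 (3), HubC→Jct1 (4), HubC→Y1 (1); capacity 2 + 3 + 4 + 1 = 10.
Cut capacity 15 exceeds the max flow 10, so it is not minimum.

No — its capacity is 15, but the minimum cut has capacity 10.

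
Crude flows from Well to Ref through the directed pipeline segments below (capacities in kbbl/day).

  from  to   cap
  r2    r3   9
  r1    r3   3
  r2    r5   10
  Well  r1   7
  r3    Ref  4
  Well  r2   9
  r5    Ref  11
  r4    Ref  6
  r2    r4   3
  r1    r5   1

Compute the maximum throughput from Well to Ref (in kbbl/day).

13

Augment Well→r1→r3→Ref: bottleneck 3, flow now 3.
Augment Well→r1→r5→Ref: bottleneck 1, flow now 4.
Augment Well→r2→r3→Ref: bottleneck 1, flow now 5.
Augment Well→r2→r4→Ref: bottleneck 3, flow now 8.
Augment Well→r2→r5→Ref: bottleneck 5, flow now 13.
No augmenting path remains; maximum flow = 13.
In the residual graph, reachable from Well: {Well, r1}.
Min-cut edges: Well→r2 (9), r1→r3 (3), r1→r5 (1); capacity 9 + 3 + 1 = 13.
This cut is saturated, so no flow can exceed 13.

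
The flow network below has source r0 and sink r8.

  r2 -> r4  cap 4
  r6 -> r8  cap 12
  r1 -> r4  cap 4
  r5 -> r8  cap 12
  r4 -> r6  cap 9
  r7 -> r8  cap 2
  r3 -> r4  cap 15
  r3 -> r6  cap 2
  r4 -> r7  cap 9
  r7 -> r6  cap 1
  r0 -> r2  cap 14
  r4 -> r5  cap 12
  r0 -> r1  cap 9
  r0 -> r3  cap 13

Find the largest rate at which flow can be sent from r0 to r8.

Augment r0→r3→r6→r8: bottleneck 2, flow now 2.
Augment r0→r1→r4→r5→r8: bottleneck 4, flow now 6.
Augment r0→r2→r4→r5→r8: bottleneck 4, flow now 10.
Augment r0→r3→r4→r5→r8: bottleneck 4, flow now 14.
Augment r0→r3→r4→r6→r8: bottleneck 7, flow now 21.
No augmenting path remains; maximum flow = 21.
In the residual graph, reachable from r0: {r0, r1, r2}.
Min-cut edges: r0→r3 (13), r1→r4 (4), r2→r4 (4); capacity 13 + 4 + 4 = 21.
This cut is saturated, so no flow can exceed 21.

21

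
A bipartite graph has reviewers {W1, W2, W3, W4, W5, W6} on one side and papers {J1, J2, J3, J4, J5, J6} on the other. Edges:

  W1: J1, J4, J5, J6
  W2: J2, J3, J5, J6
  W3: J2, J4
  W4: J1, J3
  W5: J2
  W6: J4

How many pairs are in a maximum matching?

Unit-capacity flow: source→left, listed edges, right→sink; max matching = max flow.
Augmenting path W1→J1 (+1); matched 1.
Augmenting path W2→J2 (+1); matched 2.
Augmenting path W3→J4 (+1); matched 3.
Augmenting path W4→J3 (+1); matched 4.
Augmenting path W5→J2→W2→J5 (+1); matched 5.
No augmenting path remains; maximum matching = 5.
König certificate: {W1, W2, W4, J2, J4} is a vertex cover of size 5 (every listed pair touches it), so no matching can be larger.

5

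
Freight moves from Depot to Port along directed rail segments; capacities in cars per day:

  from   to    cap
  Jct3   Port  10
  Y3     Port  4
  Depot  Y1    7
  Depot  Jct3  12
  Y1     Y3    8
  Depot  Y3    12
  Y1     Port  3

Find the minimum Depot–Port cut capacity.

17

Augment Depot→Y1→Port: bottleneck 3, flow now 3.
Augment Depot→Jct3→Port: bottleneck 10, flow now 13.
Augment Depot→Y3→Port: bottleneck 4, flow now 17.
No augmenting path remains; maximum flow = 17.
By max-flow min-cut, the minimum cut capacity equals the max flow.
In the residual graph, reachable from Depot: {Depot, Y1, Jct3, Y3}.
Min-cut edges: Y1→Port (3), Jct3→Port (10), Y3→Port (4); capacity 3 + 10 + 4 = 17.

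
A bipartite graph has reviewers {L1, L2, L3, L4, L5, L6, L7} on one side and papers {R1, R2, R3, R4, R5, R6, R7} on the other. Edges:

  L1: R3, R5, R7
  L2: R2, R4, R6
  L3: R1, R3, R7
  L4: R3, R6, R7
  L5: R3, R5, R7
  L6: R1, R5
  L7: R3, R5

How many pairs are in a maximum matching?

Unit-capacity flow: source→left, listed edges, right→sink; max matching = max flow.
Augmenting path L1→R3 (+1); matched 1.
Augmenting path L2→R2 (+1); matched 2.
Augmenting path L3→R1 (+1); matched 3.
Augmenting path L4→R6 (+1); matched 4.
Augmenting path L5→R5 (+1); matched 5.
Augmenting path L6→R1→L3→R7 (+1); matched 6.
No augmenting path remains; maximum matching = 6.
König certificate: {L2, L4, R1, R3, R5, R7} is a vertex cover of size 6 (every listed pair touches it), so no matching can be larger.

6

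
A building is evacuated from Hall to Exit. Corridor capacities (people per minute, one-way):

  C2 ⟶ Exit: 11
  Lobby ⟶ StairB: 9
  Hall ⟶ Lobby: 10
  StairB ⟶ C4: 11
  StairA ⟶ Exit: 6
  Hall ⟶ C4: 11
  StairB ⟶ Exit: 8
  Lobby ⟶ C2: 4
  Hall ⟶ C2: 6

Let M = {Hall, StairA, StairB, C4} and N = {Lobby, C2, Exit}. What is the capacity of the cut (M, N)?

Edges leaving {Hall, StairA, StairB, C4}: Hall→Lobby (10), Hall→C2 (6), StairA→Exit (6), StairB→Exit (8).
Cut capacity = 10 + 6 + 6 + 8 = 30.

30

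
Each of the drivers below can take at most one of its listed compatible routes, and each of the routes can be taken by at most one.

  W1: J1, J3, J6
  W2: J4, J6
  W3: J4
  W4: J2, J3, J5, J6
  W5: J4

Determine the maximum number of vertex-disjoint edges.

Unit-capacity flow: source→left, listed edges, right→sink; max matching = max flow.
Augmenting path W1→J1 (+1); matched 1.
Augmenting path W2→J4 (+1); matched 2.
Augmenting path W4→J2 (+1); matched 3.
Augmenting path W3→J4→W2→J6 (+1); matched 4.
No augmenting path remains; maximum matching = 4.
König certificate: {W1, W2, W4, J4} is a vertex cover of size 4 (every listed pair touches it), so no matching can be larger.

4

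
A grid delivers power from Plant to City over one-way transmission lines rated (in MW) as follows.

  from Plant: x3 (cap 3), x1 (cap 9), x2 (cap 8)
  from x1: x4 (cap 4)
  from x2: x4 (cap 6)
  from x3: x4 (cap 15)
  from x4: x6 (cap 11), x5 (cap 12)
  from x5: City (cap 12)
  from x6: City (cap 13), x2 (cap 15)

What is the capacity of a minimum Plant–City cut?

13

Augment Plant→x1→x4→x5→City: bottleneck 4, flow now 4.
Augment Plant→x2→x4→x5→City: bottleneck 6, flow now 10.
Augment Plant→x3→x4→x5→City: bottleneck 2, flow now 12.
Augment Plant→x3→x4→x6→City: bottleneck 1, flow now 13.
No augmenting path remains; maximum flow = 13.
By max-flow min-cut, the minimum cut capacity equals the max flow.
In the residual graph, reachable from Plant: {Plant, x1, x2}.
Min-cut edges: Plant→x3 (3), x1→x4 (4), x2→x4 (6); capacity 3 + 4 + 6 = 13.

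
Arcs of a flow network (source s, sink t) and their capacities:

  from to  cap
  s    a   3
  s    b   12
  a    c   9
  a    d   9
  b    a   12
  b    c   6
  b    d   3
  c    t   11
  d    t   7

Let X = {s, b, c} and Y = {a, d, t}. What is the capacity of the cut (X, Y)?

29

Edges leaving {s, b, c}: s→a (3), b→a (12), b→d (3), c→t (11).
Cut capacity = 3 + 12 + 3 + 11 = 29.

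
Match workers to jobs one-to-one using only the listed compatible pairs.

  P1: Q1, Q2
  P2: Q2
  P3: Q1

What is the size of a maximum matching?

Unit-capacity flow: source→left, listed edges, right→sink; max matching = max flow.
Augmenting path P1→Q1 (+1); matched 1.
Augmenting path P2→Q2 (+1); matched 2.
No augmenting path remains; maximum matching = 2.
König certificate: {Q1, Q2} is a vertex cover of size 2 (every listed pair touches it), so no matching can be larger.

2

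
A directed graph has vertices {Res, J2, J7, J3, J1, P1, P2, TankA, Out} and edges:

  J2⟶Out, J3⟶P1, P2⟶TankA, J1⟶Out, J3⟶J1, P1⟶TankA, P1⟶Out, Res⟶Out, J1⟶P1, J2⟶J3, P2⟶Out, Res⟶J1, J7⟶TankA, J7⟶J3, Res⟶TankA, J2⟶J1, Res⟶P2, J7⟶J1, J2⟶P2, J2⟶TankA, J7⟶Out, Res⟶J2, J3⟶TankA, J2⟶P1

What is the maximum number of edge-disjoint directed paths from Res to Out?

Assign every edge capacity 1; by Menger, the answer equals the max flow.
Path Res→Out (+1); total 1.
Path Res→J2→Out (+1); total 2.
Path Res→J1→Out (+1); total 3.
Path Res→P2→Out (+1); total 4.
No residual Res→Out path; max flow = 4.
Certifying cut of size 4: {Res→J1, Res→J2, Res→Out, Res→P2}.

4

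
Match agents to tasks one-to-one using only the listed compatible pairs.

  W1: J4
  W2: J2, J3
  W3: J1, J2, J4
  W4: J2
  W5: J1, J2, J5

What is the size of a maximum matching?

Unit-capacity flow: source→left, listed edges, right→sink; max matching = max flow.
Augmenting path W1→J4 (+1); matched 1.
Augmenting path W2→J2 (+1); matched 2.
Augmenting path W3→J1 (+1); matched 3.
Augmenting path W5→J5 (+1); matched 4.
Augmenting path W4→J2→W2→J3 (+1); matched 5.
No augmenting path remains; maximum matching = 5.
König certificate: {W1, W2, W3, W4, W5} is a vertex cover of size 5 (every listed pair touches it), so no matching can be larger.

5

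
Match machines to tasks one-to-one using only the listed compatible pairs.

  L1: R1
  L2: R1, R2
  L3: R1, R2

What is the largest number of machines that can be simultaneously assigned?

2

Unit-capacity flow: source→left, listed edges, right→sink; max matching = max flow.
Augmenting path L1→R1 (+1); matched 1.
Augmenting path L2→R2 (+1); matched 2.
No augmenting path remains; maximum matching = 2.
König certificate: {R1, R2} is a vertex cover of size 2 (every listed pair touches it), so no matching can be larger.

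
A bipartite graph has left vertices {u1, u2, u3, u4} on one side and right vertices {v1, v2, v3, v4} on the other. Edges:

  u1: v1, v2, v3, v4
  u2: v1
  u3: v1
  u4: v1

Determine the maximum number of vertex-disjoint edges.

Unit-capacity flow: source→left, listed edges, right→sink; max matching = max flow.
Augmenting path u1→v1 (+1); matched 1.
Augmenting path u2→v1→u1→v2 (+1); matched 2.
No augmenting path remains; maximum matching = 2.
König certificate: {u1, v1} is a vertex cover of size 2 (every listed pair touches it), so no matching can be larger.

2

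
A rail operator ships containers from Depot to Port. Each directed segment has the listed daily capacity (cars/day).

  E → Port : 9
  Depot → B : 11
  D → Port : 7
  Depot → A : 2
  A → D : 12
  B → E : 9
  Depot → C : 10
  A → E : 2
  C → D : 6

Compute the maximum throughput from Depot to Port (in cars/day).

Augment Depot→A→D→Port: bottleneck 2, flow now 2.
Augment Depot→B→E→Port: bottleneck 9, flow now 11.
Augment Depot→C→D→Port: bottleneck 5, flow now 16.
No augmenting path remains; maximum flow = 16.
In the residual graph, reachable from Depot: {Depot, A, B, C, D, E}.
Min-cut edges: D→Port (7), E→Port (9); capacity 7 + 9 = 16.
This cut is saturated, so no flow can exceed 16.

16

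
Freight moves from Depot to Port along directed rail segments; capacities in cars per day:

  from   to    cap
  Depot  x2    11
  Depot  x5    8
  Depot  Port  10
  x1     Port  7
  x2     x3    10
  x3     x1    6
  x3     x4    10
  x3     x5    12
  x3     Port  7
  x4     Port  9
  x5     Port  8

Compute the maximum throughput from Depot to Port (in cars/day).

Augment Depot→Port: bottleneck 10, flow now 10.
Augment Depot→x5→Port: bottleneck 8, flow now 18.
Augment Depot→x2→x3→Port: bottleneck 7, flow now 25.
Augment Depot→x2→x3→x1→Port: bottleneck 3, flow now 28.
No augmenting path remains; maximum flow = 28.
In the residual graph, reachable from Depot: {Depot, x2}.
Min-cut edges: Depot→x5 (8), Depot→Port (10), x2→x3 (10); capacity 8 + 10 + 10 = 28.
This cut is saturated, so no flow can exceed 28.

28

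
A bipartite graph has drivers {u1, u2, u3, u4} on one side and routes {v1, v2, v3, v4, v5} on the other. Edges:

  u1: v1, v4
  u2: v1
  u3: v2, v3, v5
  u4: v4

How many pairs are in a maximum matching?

Unit-capacity flow: source→left, listed edges, right→sink; max matching = max flow.
Augmenting path u1→v1 (+1); matched 1.
Augmenting path u3→v2 (+1); matched 2.
Augmenting path u4→v4 (+1); matched 3.
No augmenting path remains; maximum matching = 3.
König certificate: {u3, v1, v4} is a vertex cover of size 3 (every listed pair touches it), so no matching can be larger.

3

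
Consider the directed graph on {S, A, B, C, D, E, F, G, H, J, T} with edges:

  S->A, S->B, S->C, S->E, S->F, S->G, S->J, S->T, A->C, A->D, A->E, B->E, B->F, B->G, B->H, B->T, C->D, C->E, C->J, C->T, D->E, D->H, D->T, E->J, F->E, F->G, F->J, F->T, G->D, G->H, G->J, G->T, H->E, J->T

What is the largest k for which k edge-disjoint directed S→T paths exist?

Assign every edge capacity 1; by Menger, the answer equals the max flow.
Path S→T (+1); total 1.
Path S→B→T (+1); total 2.
Path S→C→T (+1); total 3.
Path S→F→T (+1); total 4.
Path S→G→T (+1); total 5.
Path S→J→T (+1); total 6.
Path S→A→D→T (+1); total 7.
No residual S→T path; max flow = 7.
Certifying cut of size 7: {J→T, S→A, S→B, S→C, S→F, S→G, S→T}.

7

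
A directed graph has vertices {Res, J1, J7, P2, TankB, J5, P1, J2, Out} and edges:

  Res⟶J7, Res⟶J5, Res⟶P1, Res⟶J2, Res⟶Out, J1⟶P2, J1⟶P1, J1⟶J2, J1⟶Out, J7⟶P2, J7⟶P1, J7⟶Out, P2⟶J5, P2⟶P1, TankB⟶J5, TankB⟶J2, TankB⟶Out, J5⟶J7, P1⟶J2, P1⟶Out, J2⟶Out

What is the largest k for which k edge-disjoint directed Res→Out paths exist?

Assign every edge capacity 1; by Menger, the answer equals the max flow.
Path Res→Out (+1); total 1.
Path Res→J7→Out (+1); total 2.
Path Res→P1→Out (+1); total 3.
Path Res→J2→Out (+1); total 4.
No residual Res→Out path; max flow = 4.
Certifying cut of size 4: {J2→Out, J7→Out, P1→Out, Res→Out}.

4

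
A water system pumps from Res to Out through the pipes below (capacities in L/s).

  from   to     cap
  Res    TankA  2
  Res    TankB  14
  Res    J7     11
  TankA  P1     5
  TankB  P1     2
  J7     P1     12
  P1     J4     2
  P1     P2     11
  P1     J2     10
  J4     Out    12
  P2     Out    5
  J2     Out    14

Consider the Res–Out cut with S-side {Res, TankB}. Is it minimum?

Yes — it is a minimum cut (capacity 15).

Given cut capacity: 2 + 11 + 2 = 15.
Augment Res→TankA→P1→J4→Out: bottleneck 2, flow now 2.
Augment Res→TankB→P1→P2→Out: bottleneck 2, flow now 4.
Augment Res→J7→P1→P2→Out: bottleneck 3, flow now 7.
Augment Res→J7→P1→J2→Out: bottleneck 8, flow now 15.
No augmenting path remains; maximum flow = 15.
Cut capacity 15 equals the max flow, so it is a minimum cut.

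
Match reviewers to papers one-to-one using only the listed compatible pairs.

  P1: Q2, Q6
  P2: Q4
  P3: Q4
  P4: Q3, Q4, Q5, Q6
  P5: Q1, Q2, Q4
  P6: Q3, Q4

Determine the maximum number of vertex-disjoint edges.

Unit-capacity flow: source→left, listed edges, right→sink; max matching = max flow.
Augmenting path P1→Q2 (+1); matched 1.
Augmenting path P2→Q4 (+1); matched 2.
Augmenting path P4→Q3 (+1); matched 3.
Augmenting path P5→Q1 (+1); matched 4.
Augmenting path P6→Q3→P4→Q5 (+1); matched 5.
No augmenting path remains; maximum matching = 5.
König certificate: {P1, P4, P5, P6, Q4} is a vertex cover of size 5 (every listed pair touches it), so no matching can be larger.

5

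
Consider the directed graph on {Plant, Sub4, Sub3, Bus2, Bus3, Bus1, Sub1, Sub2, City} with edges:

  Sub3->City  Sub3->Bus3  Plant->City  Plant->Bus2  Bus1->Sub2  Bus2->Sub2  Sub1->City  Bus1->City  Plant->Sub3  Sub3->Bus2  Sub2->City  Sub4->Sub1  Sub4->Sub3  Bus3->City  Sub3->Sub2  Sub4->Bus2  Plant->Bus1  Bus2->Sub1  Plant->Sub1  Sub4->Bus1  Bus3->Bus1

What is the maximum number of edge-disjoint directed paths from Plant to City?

Assign every edge capacity 1; by Menger, the answer equals the max flow.
Path Plant→City (+1); total 1.
Path Plant→Sub3→City (+1); total 2.
Path Plant→Bus1→City (+1); total 3.
Path Plant→Sub1→City (+1); total 4.
Path Plant→Bus2→Sub2→City (+1); total 5.
No residual Plant→City path; max flow = 5.
Certifying cut of size 5: {Plant→Bus1, Plant→Bus2, Plant→City, Plant→Sub1, Plant→Sub3}.

5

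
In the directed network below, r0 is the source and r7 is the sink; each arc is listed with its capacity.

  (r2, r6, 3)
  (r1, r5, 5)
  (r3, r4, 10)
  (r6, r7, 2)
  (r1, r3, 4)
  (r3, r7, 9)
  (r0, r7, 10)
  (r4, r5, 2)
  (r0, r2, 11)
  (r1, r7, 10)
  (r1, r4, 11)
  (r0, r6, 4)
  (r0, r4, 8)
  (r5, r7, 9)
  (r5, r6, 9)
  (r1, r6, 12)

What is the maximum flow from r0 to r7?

Augment r0→r7: bottleneck 10, flow now 10.
Augment r0→r6→r7: bottleneck 2, flow now 12.
Augment r0→r4→r5→r7: bottleneck 2, flow now 14.
No augmenting path remains; maximum flow = 14.
In the residual graph, reachable from r0: {r0, r2, r4, r6}.
Min-cut edges: r0→r7 (10), r4→r5 (2), r6→r7 (2); capacity 10 + 2 + 2 = 14.
This cut is saturated, so no flow can exceed 14.

14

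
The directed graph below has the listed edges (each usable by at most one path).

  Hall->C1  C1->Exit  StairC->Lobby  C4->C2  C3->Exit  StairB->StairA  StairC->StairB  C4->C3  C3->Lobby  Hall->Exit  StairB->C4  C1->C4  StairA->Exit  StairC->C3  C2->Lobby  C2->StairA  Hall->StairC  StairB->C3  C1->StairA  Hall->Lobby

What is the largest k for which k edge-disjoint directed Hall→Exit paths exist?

Assign every edge capacity 1; by Menger, the answer equals the max flow.
Path Hall→Exit (+1); total 1.
Path Hall→C1→Exit (+1); total 2.
Path Hall→StairC→C3→Exit (+1); total 3.
No residual Hall→Exit path; max flow = 3.
Certifying cut of size 3: {Hall→C1, Hall→Exit, Hall→StairC}.

3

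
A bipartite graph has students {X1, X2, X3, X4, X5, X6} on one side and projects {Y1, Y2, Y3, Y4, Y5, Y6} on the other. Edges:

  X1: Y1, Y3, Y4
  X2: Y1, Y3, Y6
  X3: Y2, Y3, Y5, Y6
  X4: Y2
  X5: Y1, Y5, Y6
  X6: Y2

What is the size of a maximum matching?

5

Unit-capacity flow: source→left, listed edges, right→sink; max matching = max flow.
Augmenting path X1→Y1 (+1); matched 1.
Augmenting path X2→Y3 (+1); matched 2.
Augmenting path X3→Y2 (+1); matched 3.
Augmenting path X5→Y5 (+1); matched 4.
Augmenting path X4→Y2→X3→Y6 (+1); matched 5.
No augmenting path remains; maximum matching = 5.
König certificate: {X1, X2, X3, X5, Y2} is a vertex cover of size 5 (every listed pair touches it), so no matching can be larger.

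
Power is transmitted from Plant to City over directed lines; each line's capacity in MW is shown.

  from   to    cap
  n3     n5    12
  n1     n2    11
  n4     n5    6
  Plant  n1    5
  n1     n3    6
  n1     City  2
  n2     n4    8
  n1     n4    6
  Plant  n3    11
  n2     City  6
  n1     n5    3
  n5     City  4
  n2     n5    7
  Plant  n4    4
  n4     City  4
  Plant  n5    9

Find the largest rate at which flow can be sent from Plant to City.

Augment Plant→n1→City: bottleneck 2, flow now 2.
Augment Plant→n4→City: bottleneck 4, flow now 6.
Augment Plant→n5→City: bottleneck 4, flow now 10.
Augment Plant→n1→n2→City: bottleneck 3, flow now 13.
No augmenting path remains; maximum flow = 13.
In the residual graph, reachable from Plant: {Plant, n3, n5}.
Min-cut edges: Plant→n1 (5), Plant→n4 (4), n5→City (4); capacity 5 + 4 + 4 = 13.
This cut is saturated, so no flow can exceed 13.

13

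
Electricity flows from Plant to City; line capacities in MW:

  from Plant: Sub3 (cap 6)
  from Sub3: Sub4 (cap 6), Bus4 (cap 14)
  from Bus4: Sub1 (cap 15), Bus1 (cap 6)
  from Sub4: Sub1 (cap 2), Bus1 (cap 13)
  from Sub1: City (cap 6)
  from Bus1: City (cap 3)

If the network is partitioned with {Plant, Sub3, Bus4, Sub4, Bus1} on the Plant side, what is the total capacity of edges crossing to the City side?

20

Edges leaving {Plant, Sub3, Bus4, Sub4, Bus1}: Bus4→Sub1 (15), Sub4→Sub1 (2), Bus1→City (3).
Cut capacity = 15 + 2 + 3 = 20.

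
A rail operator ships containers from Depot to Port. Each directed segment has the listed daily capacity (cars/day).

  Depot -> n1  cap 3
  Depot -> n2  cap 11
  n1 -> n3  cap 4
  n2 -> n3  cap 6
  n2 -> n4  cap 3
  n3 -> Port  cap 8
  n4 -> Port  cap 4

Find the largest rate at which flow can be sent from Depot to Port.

Augment Depot→n1→n3→Port: bottleneck 3, flow now 3.
Augment Depot→n2→n3→Port: bottleneck 5, flow now 8.
Augment Depot→n2→n4→Port: bottleneck 3, flow now 11.
No augmenting path remains; maximum flow = 11.
In the residual graph, reachable from Depot: {Depot, n1, n2, n3}.
Min-cut edges: n2→n4 (3), n3→Port (8); capacity 3 + 8 = 11.
This cut is saturated, so no flow can exceed 11.

11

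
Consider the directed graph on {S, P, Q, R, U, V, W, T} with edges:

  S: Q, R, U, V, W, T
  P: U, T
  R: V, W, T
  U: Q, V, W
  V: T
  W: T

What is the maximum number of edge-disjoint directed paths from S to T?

4

Assign every edge capacity 1; by Menger, the answer equals the max flow.
Path S→T (+1); total 1.
Path S→R→T (+1); total 2.
Path S→V→T (+1); total 3.
Path S→W→T (+1); total 4.
No residual S→T path; max flow = 4.
Certifying cut of size 4: {S→R, S→T, V→T, W→T}.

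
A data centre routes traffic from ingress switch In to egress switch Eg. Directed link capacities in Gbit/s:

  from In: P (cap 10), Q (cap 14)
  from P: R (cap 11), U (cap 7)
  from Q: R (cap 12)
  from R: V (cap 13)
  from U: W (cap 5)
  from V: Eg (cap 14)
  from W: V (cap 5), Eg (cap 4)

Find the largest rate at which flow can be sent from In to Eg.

18

Augment In→P→R→V→Eg: bottleneck 10, flow now 10.
Augment In→Q→R→V→Eg: bottleneck 3, flow now 13.
Augment In→Q→R→P→U→W→Eg: bottleneck 4, flow now 17. (uses reverse residual edge)
Augment In→Q→R→P→U→W→V→Eg: bottleneck 1, flow now 18. (uses reverse residual edge)
No augmenting path remains; maximum flow = 18.
In the residual graph, reachable from In: {In, P, Q, R, U}.
Min-cut edges: R→V (13), U→W (5); capacity 13 + 5 = 18.
This cut is saturated, so no flow can exceed 18.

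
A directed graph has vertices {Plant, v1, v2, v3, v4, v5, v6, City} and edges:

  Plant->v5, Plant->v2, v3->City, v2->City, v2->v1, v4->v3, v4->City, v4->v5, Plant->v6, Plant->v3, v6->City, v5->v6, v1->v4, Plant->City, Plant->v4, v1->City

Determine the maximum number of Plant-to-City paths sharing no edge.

5

Assign every edge capacity 1; by Menger, the answer equals the max flow.
Path Plant→City (+1); total 1.
Path Plant→v2→City (+1); total 2.
Path Plant→v3→City (+1); total 3.
Path Plant→v4→City (+1); total 4.
Path Plant→v6→City (+1); total 5.
No residual Plant→City path; max flow = 5.
Certifying cut of size 5: {Plant→City, Plant→v2, Plant→v3, Plant→v4, v6→City}.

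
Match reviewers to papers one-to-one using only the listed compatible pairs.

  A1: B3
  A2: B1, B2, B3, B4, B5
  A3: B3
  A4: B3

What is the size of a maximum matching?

Unit-capacity flow: source→left, listed edges, right→sink; max matching = max flow.
Augmenting path A1→B3 (+1); matched 1.
Augmenting path A2→B1 (+1); matched 2.
No augmenting path remains; maximum matching = 2.
König certificate: {A2, B3} is a vertex cover of size 2 (every listed pair touches it), so no matching can be larger.

2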